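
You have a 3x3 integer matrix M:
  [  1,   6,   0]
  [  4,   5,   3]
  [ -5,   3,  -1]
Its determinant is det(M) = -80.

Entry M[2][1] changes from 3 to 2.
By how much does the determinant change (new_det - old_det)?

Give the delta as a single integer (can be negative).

Answer: 3

Derivation:
Cofactor C_21 = -3
Entry delta = 2 - 3 = -1
Det delta = entry_delta * cofactor = -1 * -3 = 3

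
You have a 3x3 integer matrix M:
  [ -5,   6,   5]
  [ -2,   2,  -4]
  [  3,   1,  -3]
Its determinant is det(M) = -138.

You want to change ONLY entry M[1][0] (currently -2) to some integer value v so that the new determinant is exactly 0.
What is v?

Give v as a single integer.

det is linear in entry M[1][0]: det = old_det + (v - -2) * C_10
Cofactor C_10 = 23
Want det = 0: -138 + (v - -2) * 23 = 0
  (v - -2) = 138 / 23 = 6
  v = -2 + (6) = 4

Answer: 4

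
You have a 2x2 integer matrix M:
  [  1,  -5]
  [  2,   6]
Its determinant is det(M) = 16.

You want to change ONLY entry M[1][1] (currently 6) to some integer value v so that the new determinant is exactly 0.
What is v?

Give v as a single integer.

det is linear in entry M[1][1]: det = old_det + (v - 6) * C_11
Cofactor C_11 = 1
Want det = 0: 16 + (v - 6) * 1 = 0
  (v - 6) = -16 / 1 = -16
  v = 6 + (-16) = -10

Answer: -10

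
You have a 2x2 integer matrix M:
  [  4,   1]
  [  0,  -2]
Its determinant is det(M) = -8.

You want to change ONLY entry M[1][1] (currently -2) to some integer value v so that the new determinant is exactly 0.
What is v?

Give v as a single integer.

Answer: 0

Derivation:
det is linear in entry M[1][1]: det = old_det + (v - -2) * C_11
Cofactor C_11 = 4
Want det = 0: -8 + (v - -2) * 4 = 0
  (v - -2) = 8 / 4 = 2
  v = -2 + (2) = 0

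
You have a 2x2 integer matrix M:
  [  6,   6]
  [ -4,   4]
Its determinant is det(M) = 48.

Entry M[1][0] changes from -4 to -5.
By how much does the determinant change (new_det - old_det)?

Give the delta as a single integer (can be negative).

Answer: 6

Derivation:
Cofactor C_10 = -6
Entry delta = -5 - -4 = -1
Det delta = entry_delta * cofactor = -1 * -6 = 6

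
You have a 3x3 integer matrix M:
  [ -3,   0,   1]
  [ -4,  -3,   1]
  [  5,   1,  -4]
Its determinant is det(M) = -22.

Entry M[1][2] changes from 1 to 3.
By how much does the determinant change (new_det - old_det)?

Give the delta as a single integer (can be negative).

Cofactor C_12 = 3
Entry delta = 3 - 1 = 2
Det delta = entry_delta * cofactor = 2 * 3 = 6

Answer: 6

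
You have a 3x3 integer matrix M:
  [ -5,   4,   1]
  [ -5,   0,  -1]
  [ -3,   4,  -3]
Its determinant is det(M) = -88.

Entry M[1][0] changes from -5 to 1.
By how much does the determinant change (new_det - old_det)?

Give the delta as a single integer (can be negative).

Answer: 96

Derivation:
Cofactor C_10 = 16
Entry delta = 1 - -5 = 6
Det delta = entry_delta * cofactor = 6 * 16 = 96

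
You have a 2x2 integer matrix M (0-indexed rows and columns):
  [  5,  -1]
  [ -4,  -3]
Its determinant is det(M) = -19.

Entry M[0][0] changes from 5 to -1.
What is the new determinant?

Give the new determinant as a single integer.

det is linear in row 0: changing M[0][0] by delta changes det by delta * cofactor(0,0).
Cofactor C_00 = (-1)^(0+0) * minor(0,0) = -3
Entry delta = -1 - 5 = -6
Det delta = -6 * -3 = 18
New det = -19 + 18 = -1

Answer: -1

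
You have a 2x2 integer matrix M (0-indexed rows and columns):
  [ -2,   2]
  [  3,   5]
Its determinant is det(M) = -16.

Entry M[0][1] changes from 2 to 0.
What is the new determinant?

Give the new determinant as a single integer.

Answer: -10

Derivation:
det is linear in row 0: changing M[0][1] by delta changes det by delta * cofactor(0,1).
Cofactor C_01 = (-1)^(0+1) * minor(0,1) = -3
Entry delta = 0 - 2 = -2
Det delta = -2 * -3 = 6
New det = -16 + 6 = -10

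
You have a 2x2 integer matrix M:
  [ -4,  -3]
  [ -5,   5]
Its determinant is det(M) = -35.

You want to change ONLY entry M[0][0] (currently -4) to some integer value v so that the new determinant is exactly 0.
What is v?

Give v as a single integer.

det is linear in entry M[0][0]: det = old_det + (v - -4) * C_00
Cofactor C_00 = 5
Want det = 0: -35 + (v - -4) * 5 = 0
  (v - -4) = 35 / 5 = 7
  v = -4 + (7) = 3

Answer: 3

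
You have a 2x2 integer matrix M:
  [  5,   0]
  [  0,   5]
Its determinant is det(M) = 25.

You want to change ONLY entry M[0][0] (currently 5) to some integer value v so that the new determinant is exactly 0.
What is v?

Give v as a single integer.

det is linear in entry M[0][0]: det = old_det + (v - 5) * C_00
Cofactor C_00 = 5
Want det = 0: 25 + (v - 5) * 5 = 0
  (v - 5) = -25 / 5 = -5
  v = 5 + (-5) = 0

Answer: 0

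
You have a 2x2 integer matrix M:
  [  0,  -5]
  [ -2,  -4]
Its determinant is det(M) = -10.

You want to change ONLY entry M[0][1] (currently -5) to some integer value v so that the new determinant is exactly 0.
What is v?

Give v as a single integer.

Answer: 0

Derivation:
det is linear in entry M[0][1]: det = old_det + (v - -5) * C_01
Cofactor C_01 = 2
Want det = 0: -10 + (v - -5) * 2 = 0
  (v - -5) = 10 / 2 = 5
  v = -5 + (5) = 0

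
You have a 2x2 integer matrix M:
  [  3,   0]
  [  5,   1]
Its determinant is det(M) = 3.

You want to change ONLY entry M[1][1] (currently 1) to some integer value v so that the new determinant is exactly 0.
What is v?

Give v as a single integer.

Answer: 0

Derivation:
det is linear in entry M[1][1]: det = old_det + (v - 1) * C_11
Cofactor C_11 = 3
Want det = 0: 3 + (v - 1) * 3 = 0
  (v - 1) = -3 / 3 = -1
  v = 1 + (-1) = 0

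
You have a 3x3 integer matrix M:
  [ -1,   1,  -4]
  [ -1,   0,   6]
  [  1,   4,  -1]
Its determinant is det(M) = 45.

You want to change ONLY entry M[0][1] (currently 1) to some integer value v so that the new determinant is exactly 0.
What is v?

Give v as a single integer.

det is linear in entry M[0][1]: det = old_det + (v - 1) * C_01
Cofactor C_01 = 5
Want det = 0: 45 + (v - 1) * 5 = 0
  (v - 1) = -45 / 5 = -9
  v = 1 + (-9) = -8

Answer: -8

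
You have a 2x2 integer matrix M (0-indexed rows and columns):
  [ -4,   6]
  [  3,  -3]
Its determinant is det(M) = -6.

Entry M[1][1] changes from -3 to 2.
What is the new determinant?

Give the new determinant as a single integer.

det is linear in row 1: changing M[1][1] by delta changes det by delta * cofactor(1,1).
Cofactor C_11 = (-1)^(1+1) * minor(1,1) = -4
Entry delta = 2 - -3 = 5
Det delta = 5 * -4 = -20
New det = -6 + -20 = -26

Answer: -26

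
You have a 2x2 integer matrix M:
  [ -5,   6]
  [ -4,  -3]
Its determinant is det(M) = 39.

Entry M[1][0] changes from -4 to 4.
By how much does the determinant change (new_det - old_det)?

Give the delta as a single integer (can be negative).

Answer: -48

Derivation:
Cofactor C_10 = -6
Entry delta = 4 - -4 = 8
Det delta = entry_delta * cofactor = 8 * -6 = -48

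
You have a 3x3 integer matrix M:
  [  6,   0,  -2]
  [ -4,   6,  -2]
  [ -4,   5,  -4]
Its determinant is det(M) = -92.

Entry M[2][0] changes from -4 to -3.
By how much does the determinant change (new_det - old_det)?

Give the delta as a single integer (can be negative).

Cofactor C_20 = 12
Entry delta = -3 - -4 = 1
Det delta = entry_delta * cofactor = 1 * 12 = 12

Answer: 12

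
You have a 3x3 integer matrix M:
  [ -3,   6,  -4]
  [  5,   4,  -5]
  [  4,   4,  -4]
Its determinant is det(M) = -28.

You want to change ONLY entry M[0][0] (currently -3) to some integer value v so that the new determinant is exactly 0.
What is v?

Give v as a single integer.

Answer: 4

Derivation:
det is linear in entry M[0][0]: det = old_det + (v - -3) * C_00
Cofactor C_00 = 4
Want det = 0: -28 + (v - -3) * 4 = 0
  (v - -3) = 28 / 4 = 7
  v = -3 + (7) = 4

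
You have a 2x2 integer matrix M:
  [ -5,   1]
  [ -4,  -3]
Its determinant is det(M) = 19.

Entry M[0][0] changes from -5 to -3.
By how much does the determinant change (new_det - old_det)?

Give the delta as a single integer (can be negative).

Cofactor C_00 = -3
Entry delta = -3 - -5 = 2
Det delta = entry_delta * cofactor = 2 * -3 = -6

Answer: -6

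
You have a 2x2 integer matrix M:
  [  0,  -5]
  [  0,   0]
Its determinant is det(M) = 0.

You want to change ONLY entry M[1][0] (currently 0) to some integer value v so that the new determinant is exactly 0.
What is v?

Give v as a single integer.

Answer: 0

Derivation:
det is linear in entry M[1][0]: det = old_det + (v - 0) * C_10
Cofactor C_10 = 5
Want det = 0: 0 + (v - 0) * 5 = 0
  (v - 0) = 0 / 5 = 0
  v = 0 + (0) = 0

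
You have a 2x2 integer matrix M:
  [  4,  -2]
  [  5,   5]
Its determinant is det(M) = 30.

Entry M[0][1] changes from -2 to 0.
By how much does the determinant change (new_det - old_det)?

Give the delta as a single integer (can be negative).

Answer: -10

Derivation:
Cofactor C_01 = -5
Entry delta = 0 - -2 = 2
Det delta = entry_delta * cofactor = 2 * -5 = -10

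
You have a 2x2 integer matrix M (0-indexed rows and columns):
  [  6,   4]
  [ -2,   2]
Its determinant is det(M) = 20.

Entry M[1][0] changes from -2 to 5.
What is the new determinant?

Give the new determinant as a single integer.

det is linear in row 1: changing M[1][0] by delta changes det by delta * cofactor(1,0).
Cofactor C_10 = (-1)^(1+0) * minor(1,0) = -4
Entry delta = 5 - -2 = 7
Det delta = 7 * -4 = -28
New det = 20 + -28 = -8

Answer: -8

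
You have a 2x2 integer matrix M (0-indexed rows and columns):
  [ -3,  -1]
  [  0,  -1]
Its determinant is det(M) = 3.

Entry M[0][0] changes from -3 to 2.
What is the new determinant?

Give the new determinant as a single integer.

Answer: -2

Derivation:
det is linear in row 0: changing M[0][0] by delta changes det by delta * cofactor(0,0).
Cofactor C_00 = (-1)^(0+0) * minor(0,0) = -1
Entry delta = 2 - -3 = 5
Det delta = 5 * -1 = -5
New det = 3 + -5 = -2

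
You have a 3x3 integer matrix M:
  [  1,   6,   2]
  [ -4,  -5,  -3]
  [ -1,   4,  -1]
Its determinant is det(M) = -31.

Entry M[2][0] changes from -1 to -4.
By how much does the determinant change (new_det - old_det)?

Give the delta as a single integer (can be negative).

Answer: 24

Derivation:
Cofactor C_20 = -8
Entry delta = -4 - -1 = -3
Det delta = entry_delta * cofactor = -3 * -8 = 24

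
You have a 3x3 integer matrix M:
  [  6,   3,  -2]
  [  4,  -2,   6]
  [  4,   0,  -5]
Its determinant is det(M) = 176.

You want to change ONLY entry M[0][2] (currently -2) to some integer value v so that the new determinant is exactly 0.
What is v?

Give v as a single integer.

Answer: -24

Derivation:
det is linear in entry M[0][2]: det = old_det + (v - -2) * C_02
Cofactor C_02 = 8
Want det = 0: 176 + (v - -2) * 8 = 0
  (v - -2) = -176 / 8 = -22
  v = -2 + (-22) = -24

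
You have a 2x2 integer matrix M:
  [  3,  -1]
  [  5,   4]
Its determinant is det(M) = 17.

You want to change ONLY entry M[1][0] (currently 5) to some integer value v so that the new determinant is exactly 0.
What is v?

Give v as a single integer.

det is linear in entry M[1][0]: det = old_det + (v - 5) * C_10
Cofactor C_10 = 1
Want det = 0: 17 + (v - 5) * 1 = 0
  (v - 5) = -17 / 1 = -17
  v = 5 + (-17) = -12

Answer: -12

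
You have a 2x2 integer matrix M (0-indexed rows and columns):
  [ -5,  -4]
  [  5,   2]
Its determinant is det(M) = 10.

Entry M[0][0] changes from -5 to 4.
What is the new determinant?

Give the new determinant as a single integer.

det is linear in row 0: changing M[0][0] by delta changes det by delta * cofactor(0,0).
Cofactor C_00 = (-1)^(0+0) * minor(0,0) = 2
Entry delta = 4 - -5 = 9
Det delta = 9 * 2 = 18
New det = 10 + 18 = 28

Answer: 28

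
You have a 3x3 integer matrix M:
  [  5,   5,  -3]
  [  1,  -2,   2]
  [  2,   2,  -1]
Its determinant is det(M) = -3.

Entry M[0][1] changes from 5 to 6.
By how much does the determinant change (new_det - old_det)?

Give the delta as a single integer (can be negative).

Answer: 5

Derivation:
Cofactor C_01 = 5
Entry delta = 6 - 5 = 1
Det delta = entry_delta * cofactor = 1 * 5 = 5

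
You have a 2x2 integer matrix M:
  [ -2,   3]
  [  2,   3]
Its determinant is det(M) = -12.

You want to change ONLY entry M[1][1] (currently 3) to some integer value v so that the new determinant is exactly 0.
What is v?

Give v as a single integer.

det is linear in entry M[1][1]: det = old_det + (v - 3) * C_11
Cofactor C_11 = -2
Want det = 0: -12 + (v - 3) * -2 = 0
  (v - 3) = 12 / -2 = -6
  v = 3 + (-6) = -3

Answer: -3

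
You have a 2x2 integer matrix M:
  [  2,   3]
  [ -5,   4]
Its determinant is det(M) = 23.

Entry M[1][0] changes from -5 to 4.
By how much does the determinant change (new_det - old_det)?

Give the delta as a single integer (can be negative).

Answer: -27

Derivation:
Cofactor C_10 = -3
Entry delta = 4 - -5 = 9
Det delta = entry_delta * cofactor = 9 * -3 = -27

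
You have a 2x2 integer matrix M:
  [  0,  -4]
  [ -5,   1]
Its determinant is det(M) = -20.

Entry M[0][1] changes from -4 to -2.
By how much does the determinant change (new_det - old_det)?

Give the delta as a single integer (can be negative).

Answer: 10

Derivation:
Cofactor C_01 = 5
Entry delta = -2 - -4 = 2
Det delta = entry_delta * cofactor = 2 * 5 = 10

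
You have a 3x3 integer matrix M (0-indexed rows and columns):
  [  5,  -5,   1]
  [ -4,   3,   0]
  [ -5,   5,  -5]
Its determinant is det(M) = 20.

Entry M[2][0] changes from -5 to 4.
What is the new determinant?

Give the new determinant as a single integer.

det is linear in row 2: changing M[2][0] by delta changes det by delta * cofactor(2,0).
Cofactor C_20 = (-1)^(2+0) * minor(2,0) = -3
Entry delta = 4 - -5 = 9
Det delta = 9 * -3 = -27
New det = 20 + -27 = -7

Answer: -7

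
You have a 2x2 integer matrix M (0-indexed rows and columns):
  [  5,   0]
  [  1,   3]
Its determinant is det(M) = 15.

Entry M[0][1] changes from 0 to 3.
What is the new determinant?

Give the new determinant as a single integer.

det is linear in row 0: changing M[0][1] by delta changes det by delta * cofactor(0,1).
Cofactor C_01 = (-1)^(0+1) * minor(0,1) = -1
Entry delta = 3 - 0 = 3
Det delta = 3 * -1 = -3
New det = 15 + -3 = 12

Answer: 12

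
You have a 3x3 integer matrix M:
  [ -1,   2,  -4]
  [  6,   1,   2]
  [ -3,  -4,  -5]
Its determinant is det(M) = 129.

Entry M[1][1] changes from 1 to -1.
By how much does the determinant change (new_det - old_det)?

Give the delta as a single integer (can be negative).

Answer: 14

Derivation:
Cofactor C_11 = -7
Entry delta = -1 - 1 = -2
Det delta = entry_delta * cofactor = -2 * -7 = 14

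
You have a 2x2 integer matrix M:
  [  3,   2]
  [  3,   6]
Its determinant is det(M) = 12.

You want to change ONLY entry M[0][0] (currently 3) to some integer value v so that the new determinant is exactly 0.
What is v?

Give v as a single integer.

Answer: 1

Derivation:
det is linear in entry M[0][0]: det = old_det + (v - 3) * C_00
Cofactor C_00 = 6
Want det = 0: 12 + (v - 3) * 6 = 0
  (v - 3) = -12 / 6 = -2
  v = 3 + (-2) = 1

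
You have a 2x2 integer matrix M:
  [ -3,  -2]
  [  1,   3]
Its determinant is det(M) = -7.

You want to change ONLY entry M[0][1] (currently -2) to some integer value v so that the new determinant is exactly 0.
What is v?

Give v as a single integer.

Answer: -9

Derivation:
det is linear in entry M[0][1]: det = old_det + (v - -2) * C_01
Cofactor C_01 = -1
Want det = 0: -7 + (v - -2) * -1 = 0
  (v - -2) = 7 / -1 = -7
  v = -2 + (-7) = -9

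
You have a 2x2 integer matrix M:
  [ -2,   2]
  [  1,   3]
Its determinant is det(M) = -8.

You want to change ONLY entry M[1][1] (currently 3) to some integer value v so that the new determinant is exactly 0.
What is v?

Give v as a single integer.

det is linear in entry M[1][1]: det = old_det + (v - 3) * C_11
Cofactor C_11 = -2
Want det = 0: -8 + (v - 3) * -2 = 0
  (v - 3) = 8 / -2 = -4
  v = 3 + (-4) = -1

Answer: -1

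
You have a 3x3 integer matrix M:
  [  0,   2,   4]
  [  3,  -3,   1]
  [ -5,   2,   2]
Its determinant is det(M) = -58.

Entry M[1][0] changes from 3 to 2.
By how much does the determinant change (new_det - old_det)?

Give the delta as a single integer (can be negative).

Answer: -4

Derivation:
Cofactor C_10 = 4
Entry delta = 2 - 3 = -1
Det delta = entry_delta * cofactor = -1 * 4 = -4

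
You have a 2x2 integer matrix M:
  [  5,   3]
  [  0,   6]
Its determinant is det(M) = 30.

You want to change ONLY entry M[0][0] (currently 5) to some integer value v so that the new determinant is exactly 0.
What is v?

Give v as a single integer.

Answer: 0

Derivation:
det is linear in entry M[0][0]: det = old_det + (v - 5) * C_00
Cofactor C_00 = 6
Want det = 0: 30 + (v - 5) * 6 = 0
  (v - 5) = -30 / 6 = -5
  v = 5 + (-5) = 0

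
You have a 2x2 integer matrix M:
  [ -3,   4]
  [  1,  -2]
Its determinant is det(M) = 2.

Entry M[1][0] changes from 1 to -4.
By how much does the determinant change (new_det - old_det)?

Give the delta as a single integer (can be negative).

Cofactor C_10 = -4
Entry delta = -4 - 1 = -5
Det delta = entry_delta * cofactor = -5 * -4 = 20

Answer: 20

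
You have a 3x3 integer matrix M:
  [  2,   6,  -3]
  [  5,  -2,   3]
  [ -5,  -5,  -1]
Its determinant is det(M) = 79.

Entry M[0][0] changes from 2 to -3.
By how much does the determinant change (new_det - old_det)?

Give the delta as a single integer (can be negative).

Cofactor C_00 = 17
Entry delta = -3 - 2 = -5
Det delta = entry_delta * cofactor = -5 * 17 = -85

Answer: -85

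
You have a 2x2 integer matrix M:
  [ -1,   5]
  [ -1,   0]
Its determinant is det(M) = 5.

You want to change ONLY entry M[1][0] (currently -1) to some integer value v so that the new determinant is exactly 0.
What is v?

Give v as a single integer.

det is linear in entry M[1][0]: det = old_det + (v - -1) * C_10
Cofactor C_10 = -5
Want det = 0: 5 + (v - -1) * -5 = 0
  (v - -1) = -5 / -5 = 1
  v = -1 + (1) = 0

Answer: 0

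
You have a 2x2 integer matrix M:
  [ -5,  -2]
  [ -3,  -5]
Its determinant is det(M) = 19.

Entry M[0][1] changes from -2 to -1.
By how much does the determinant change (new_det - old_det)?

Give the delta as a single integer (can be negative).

Cofactor C_01 = 3
Entry delta = -1 - -2 = 1
Det delta = entry_delta * cofactor = 1 * 3 = 3

Answer: 3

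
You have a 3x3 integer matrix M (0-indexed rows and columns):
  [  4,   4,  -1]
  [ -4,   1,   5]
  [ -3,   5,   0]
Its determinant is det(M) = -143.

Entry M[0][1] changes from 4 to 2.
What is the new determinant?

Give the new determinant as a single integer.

det is linear in row 0: changing M[0][1] by delta changes det by delta * cofactor(0,1).
Cofactor C_01 = (-1)^(0+1) * minor(0,1) = -15
Entry delta = 2 - 4 = -2
Det delta = -2 * -15 = 30
New det = -143 + 30 = -113

Answer: -113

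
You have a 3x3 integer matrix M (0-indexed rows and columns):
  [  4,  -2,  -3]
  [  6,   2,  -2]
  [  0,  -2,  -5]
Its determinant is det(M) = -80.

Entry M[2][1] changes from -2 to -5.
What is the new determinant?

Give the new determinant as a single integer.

Answer: -50

Derivation:
det is linear in row 2: changing M[2][1] by delta changes det by delta * cofactor(2,1).
Cofactor C_21 = (-1)^(2+1) * minor(2,1) = -10
Entry delta = -5 - -2 = -3
Det delta = -3 * -10 = 30
New det = -80 + 30 = -50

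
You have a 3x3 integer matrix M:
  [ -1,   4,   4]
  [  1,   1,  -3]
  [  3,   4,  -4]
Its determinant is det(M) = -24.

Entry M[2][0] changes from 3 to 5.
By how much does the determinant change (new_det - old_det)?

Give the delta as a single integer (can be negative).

Answer: -32

Derivation:
Cofactor C_20 = -16
Entry delta = 5 - 3 = 2
Det delta = entry_delta * cofactor = 2 * -16 = -32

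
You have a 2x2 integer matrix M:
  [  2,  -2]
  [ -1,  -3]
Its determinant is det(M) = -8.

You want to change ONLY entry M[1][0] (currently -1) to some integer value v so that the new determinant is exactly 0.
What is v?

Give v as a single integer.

Answer: 3

Derivation:
det is linear in entry M[1][0]: det = old_det + (v - -1) * C_10
Cofactor C_10 = 2
Want det = 0: -8 + (v - -1) * 2 = 0
  (v - -1) = 8 / 2 = 4
  v = -1 + (4) = 3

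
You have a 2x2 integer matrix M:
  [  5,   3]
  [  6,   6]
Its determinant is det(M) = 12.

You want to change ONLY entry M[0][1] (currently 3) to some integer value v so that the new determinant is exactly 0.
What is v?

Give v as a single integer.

Answer: 5

Derivation:
det is linear in entry M[0][1]: det = old_det + (v - 3) * C_01
Cofactor C_01 = -6
Want det = 0: 12 + (v - 3) * -6 = 0
  (v - 3) = -12 / -6 = 2
  v = 3 + (2) = 5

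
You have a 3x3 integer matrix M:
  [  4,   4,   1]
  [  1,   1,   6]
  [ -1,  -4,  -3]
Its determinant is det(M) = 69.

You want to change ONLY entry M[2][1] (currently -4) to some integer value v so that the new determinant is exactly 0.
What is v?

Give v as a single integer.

Answer: -1

Derivation:
det is linear in entry M[2][1]: det = old_det + (v - -4) * C_21
Cofactor C_21 = -23
Want det = 0: 69 + (v - -4) * -23 = 0
  (v - -4) = -69 / -23 = 3
  v = -4 + (3) = -1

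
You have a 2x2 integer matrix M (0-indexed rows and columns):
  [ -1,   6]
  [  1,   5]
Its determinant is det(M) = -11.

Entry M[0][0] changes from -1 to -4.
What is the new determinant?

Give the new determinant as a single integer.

Answer: -26

Derivation:
det is linear in row 0: changing M[0][0] by delta changes det by delta * cofactor(0,0).
Cofactor C_00 = (-1)^(0+0) * minor(0,0) = 5
Entry delta = -4 - -1 = -3
Det delta = -3 * 5 = -15
New det = -11 + -15 = -26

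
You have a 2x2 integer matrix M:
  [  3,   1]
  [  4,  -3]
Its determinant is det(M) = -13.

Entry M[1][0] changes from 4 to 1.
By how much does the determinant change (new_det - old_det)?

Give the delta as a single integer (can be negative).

Cofactor C_10 = -1
Entry delta = 1 - 4 = -3
Det delta = entry_delta * cofactor = -3 * -1 = 3

Answer: 3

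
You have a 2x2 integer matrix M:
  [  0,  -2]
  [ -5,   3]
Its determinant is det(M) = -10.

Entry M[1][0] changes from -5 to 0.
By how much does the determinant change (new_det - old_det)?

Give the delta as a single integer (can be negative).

Answer: 10

Derivation:
Cofactor C_10 = 2
Entry delta = 0 - -5 = 5
Det delta = entry_delta * cofactor = 5 * 2 = 10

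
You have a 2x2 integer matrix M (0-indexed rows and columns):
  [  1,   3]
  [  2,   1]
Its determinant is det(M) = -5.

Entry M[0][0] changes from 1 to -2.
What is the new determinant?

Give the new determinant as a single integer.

Answer: -8

Derivation:
det is linear in row 0: changing M[0][0] by delta changes det by delta * cofactor(0,0).
Cofactor C_00 = (-1)^(0+0) * minor(0,0) = 1
Entry delta = -2 - 1 = -3
Det delta = -3 * 1 = -3
New det = -5 + -3 = -8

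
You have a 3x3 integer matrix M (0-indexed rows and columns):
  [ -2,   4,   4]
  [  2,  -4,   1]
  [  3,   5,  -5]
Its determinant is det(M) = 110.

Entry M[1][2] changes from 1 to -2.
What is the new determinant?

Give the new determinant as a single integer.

Answer: 44

Derivation:
det is linear in row 1: changing M[1][2] by delta changes det by delta * cofactor(1,2).
Cofactor C_12 = (-1)^(1+2) * minor(1,2) = 22
Entry delta = -2 - 1 = -3
Det delta = -3 * 22 = -66
New det = 110 + -66 = 44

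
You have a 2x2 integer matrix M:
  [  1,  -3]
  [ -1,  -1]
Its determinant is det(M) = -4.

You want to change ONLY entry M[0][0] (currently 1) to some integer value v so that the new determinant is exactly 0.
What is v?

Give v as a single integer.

Answer: -3

Derivation:
det is linear in entry M[0][0]: det = old_det + (v - 1) * C_00
Cofactor C_00 = -1
Want det = 0: -4 + (v - 1) * -1 = 0
  (v - 1) = 4 / -1 = -4
  v = 1 + (-4) = -3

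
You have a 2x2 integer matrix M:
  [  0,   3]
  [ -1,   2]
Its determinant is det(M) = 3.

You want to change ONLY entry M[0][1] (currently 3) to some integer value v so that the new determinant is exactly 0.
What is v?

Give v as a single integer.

det is linear in entry M[0][1]: det = old_det + (v - 3) * C_01
Cofactor C_01 = 1
Want det = 0: 3 + (v - 3) * 1 = 0
  (v - 3) = -3 / 1 = -3
  v = 3 + (-3) = 0

Answer: 0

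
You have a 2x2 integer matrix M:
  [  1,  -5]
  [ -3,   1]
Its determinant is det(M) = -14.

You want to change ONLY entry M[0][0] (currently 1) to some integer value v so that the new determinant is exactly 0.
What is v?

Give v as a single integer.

det is linear in entry M[0][0]: det = old_det + (v - 1) * C_00
Cofactor C_00 = 1
Want det = 0: -14 + (v - 1) * 1 = 0
  (v - 1) = 14 / 1 = 14
  v = 1 + (14) = 15

Answer: 15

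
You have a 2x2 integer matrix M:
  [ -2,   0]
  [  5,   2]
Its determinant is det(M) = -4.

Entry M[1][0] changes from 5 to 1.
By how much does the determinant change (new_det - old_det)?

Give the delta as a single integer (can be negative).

Cofactor C_10 = 0
Entry delta = 1 - 5 = -4
Det delta = entry_delta * cofactor = -4 * 0 = 0

Answer: 0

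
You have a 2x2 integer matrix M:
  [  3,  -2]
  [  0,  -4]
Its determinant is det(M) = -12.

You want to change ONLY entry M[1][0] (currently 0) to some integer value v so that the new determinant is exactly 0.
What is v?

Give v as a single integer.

det is linear in entry M[1][0]: det = old_det + (v - 0) * C_10
Cofactor C_10 = 2
Want det = 0: -12 + (v - 0) * 2 = 0
  (v - 0) = 12 / 2 = 6
  v = 0 + (6) = 6

Answer: 6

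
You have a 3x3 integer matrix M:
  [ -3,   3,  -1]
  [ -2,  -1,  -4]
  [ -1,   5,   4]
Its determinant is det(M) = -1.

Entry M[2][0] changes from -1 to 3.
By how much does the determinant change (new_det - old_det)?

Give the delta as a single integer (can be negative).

Cofactor C_20 = -13
Entry delta = 3 - -1 = 4
Det delta = entry_delta * cofactor = 4 * -13 = -52

Answer: -52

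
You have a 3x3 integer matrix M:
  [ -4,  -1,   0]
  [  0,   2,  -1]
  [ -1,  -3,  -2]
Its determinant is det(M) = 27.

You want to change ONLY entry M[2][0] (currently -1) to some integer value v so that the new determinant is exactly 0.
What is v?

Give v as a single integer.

det is linear in entry M[2][0]: det = old_det + (v - -1) * C_20
Cofactor C_20 = 1
Want det = 0: 27 + (v - -1) * 1 = 0
  (v - -1) = -27 / 1 = -27
  v = -1 + (-27) = -28

Answer: -28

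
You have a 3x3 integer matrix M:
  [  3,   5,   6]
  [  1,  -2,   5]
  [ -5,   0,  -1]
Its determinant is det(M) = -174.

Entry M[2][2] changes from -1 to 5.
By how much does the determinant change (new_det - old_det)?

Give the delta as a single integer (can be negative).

Answer: -66

Derivation:
Cofactor C_22 = -11
Entry delta = 5 - -1 = 6
Det delta = entry_delta * cofactor = 6 * -11 = -66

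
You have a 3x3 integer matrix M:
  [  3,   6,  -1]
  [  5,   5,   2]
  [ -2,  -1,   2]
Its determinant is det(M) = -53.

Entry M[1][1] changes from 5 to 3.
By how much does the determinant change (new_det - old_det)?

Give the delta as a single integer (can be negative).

Cofactor C_11 = 4
Entry delta = 3 - 5 = -2
Det delta = entry_delta * cofactor = -2 * 4 = -8

Answer: -8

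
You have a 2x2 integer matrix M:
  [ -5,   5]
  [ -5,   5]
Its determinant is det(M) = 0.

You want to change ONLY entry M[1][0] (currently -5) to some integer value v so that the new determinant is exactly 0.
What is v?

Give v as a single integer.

Answer: -5

Derivation:
det is linear in entry M[1][0]: det = old_det + (v - -5) * C_10
Cofactor C_10 = -5
Want det = 0: 0 + (v - -5) * -5 = 0
  (v - -5) = 0 / -5 = 0
  v = -5 + (0) = -5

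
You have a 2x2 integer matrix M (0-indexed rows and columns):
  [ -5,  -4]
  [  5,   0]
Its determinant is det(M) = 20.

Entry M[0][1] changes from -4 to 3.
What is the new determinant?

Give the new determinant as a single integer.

det is linear in row 0: changing M[0][1] by delta changes det by delta * cofactor(0,1).
Cofactor C_01 = (-1)^(0+1) * minor(0,1) = -5
Entry delta = 3 - -4 = 7
Det delta = 7 * -5 = -35
New det = 20 + -35 = -15

Answer: -15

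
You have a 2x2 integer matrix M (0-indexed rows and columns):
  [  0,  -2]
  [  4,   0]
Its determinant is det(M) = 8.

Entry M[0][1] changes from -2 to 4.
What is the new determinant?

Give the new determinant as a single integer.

det is linear in row 0: changing M[0][1] by delta changes det by delta * cofactor(0,1).
Cofactor C_01 = (-1)^(0+1) * minor(0,1) = -4
Entry delta = 4 - -2 = 6
Det delta = 6 * -4 = -24
New det = 8 + -24 = -16

Answer: -16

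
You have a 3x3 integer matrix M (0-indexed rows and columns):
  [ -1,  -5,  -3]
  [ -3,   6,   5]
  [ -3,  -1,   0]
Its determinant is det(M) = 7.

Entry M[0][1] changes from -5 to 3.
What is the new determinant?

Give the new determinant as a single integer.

det is linear in row 0: changing M[0][1] by delta changes det by delta * cofactor(0,1).
Cofactor C_01 = (-1)^(0+1) * minor(0,1) = -15
Entry delta = 3 - -5 = 8
Det delta = 8 * -15 = -120
New det = 7 + -120 = -113

Answer: -113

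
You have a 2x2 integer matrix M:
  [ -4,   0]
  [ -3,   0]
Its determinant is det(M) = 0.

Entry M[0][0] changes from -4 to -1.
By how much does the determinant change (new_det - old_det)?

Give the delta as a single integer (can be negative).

Answer: 0

Derivation:
Cofactor C_00 = 0
Entry delta = -1 - -4 = 3
Det delta = entry_delta * cofactor = 3 * 0 = 0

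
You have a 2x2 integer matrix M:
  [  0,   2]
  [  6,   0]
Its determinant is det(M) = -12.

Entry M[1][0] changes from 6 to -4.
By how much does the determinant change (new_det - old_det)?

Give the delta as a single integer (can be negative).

Answer: 20

Derivation:
Cofactor C_10 = -2
Entry delta = -4 - 6 = -10
Det delta = entry_delta * cofactor = -10 * -2 = 20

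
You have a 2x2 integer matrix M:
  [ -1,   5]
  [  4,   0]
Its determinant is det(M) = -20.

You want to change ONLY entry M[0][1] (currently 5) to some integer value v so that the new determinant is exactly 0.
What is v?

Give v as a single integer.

Answer: 0

Derivation:
det is linear in entry M[0][1]: det = old_det + (v - 5) * C_01
Cofactor C_01 = -4
Want det = 0: -20 + (v - 5) * -4 = 0
  (v - 5) = 20 / -4 = -5
  v = 5 + (-5) = 0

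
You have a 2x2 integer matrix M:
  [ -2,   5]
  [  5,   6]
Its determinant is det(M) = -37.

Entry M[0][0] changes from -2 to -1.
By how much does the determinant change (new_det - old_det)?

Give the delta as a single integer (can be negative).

Cofactor C_00 = 6
Entry delta = -1 - -2 = 1
Det delta = entry_delta * cofactor = 1 * 6 = 6

Answer: 6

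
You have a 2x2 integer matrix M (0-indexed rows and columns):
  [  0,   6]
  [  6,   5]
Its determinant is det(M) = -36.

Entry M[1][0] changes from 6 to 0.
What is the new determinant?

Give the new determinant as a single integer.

det is linear in row 1: changing M[1][0] by delta changes det by delta * cofactor(1,0).
Cofactor C_10 = (-1)^(1+0) * minor(1,0) = -6
Entry delta = 0 - 6 = -6
Det delta = -6 * -6 = 36
New det = -36 + 36 = 0

Answer: 0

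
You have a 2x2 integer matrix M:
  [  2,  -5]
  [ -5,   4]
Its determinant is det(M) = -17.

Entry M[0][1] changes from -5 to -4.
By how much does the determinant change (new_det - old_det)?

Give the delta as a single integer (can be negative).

Cofactor C_01 = 5
Entry delta = -4 - -5 = 1
Det delta = entry_delta * cofactor = 1 * 5 = 5

Answer: 5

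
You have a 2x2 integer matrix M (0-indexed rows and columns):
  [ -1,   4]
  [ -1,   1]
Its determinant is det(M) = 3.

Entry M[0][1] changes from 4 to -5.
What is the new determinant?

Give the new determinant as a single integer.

det is linear in row 0: changing M[0][1] by delta changes det by delta * cofactor(0,1).
Cofactor C_01 = (-1)^(0+1) * minor(0,1) = 1
Entry delta = -5 - 4 = -9
Det delta = -9 * 1 = -9
New det = 3 + -9 = -6

Answer: -6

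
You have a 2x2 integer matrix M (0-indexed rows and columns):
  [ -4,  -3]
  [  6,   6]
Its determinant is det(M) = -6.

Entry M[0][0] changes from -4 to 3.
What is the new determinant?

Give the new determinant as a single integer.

Answer: 36

Derivation:
det is linear in row 0: changing M[0][0] by delta changes det by delta * cofactor(0,0).
Cofactor C_00 = (-1)^(0+0) * minor(0,0) = 6
Entry delta = 3 - -4 = 7
Det delta = 7 * 6 = 42
New det = -6 + 42 = 36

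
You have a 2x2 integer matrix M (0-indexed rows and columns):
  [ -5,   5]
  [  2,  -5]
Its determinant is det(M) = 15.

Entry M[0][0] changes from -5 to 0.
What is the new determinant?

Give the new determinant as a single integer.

det is linear in row 0: changing M[0][0] by delta changes det by delta * cofactor(0,0).
Cofactor C_00 = (-1)^(0+0) * minor(0,0) = -5
Entry delta = 0 - -5 = 5
Det delta = 5 * -5 = -25
New det = 15 + -25 = -10

Answer: -10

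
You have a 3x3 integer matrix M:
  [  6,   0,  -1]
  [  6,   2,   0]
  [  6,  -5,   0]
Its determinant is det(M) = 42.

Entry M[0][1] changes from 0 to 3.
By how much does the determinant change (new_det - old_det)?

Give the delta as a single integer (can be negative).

Answer: 0

Derivation:
Cofactor C_01 = 0
Entry delta = 3 - 0 = 3
Det delta = entry_delta * cofactor = 3 * 0 = 0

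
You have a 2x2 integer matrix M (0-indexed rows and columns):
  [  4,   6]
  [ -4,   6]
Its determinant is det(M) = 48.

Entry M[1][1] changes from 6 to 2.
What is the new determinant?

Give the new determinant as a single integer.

det is linear in row 1: changing M[1][1] by delta changes det by delta * cofactor(1,1).
Cofactor C_11 = (-1)^(1+1) * minor(1,1) = 4
Entry delta = 2 - 6 = -4
Det delta = -4 * 4 = -16
New det = 48 + -16 = 32

Answer: 32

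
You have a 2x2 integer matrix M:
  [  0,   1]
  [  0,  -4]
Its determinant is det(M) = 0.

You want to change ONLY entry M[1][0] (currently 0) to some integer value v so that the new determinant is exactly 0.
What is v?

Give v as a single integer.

Answer: 0

Derivation:
det is linear in entry M[1][0]: det = old_det + (v - 0) * C_10
Cofactor C_10 = -1
Want det = 0: 0 + (v - 0) * -1 = 0
  (v - 0) = 0 / -1 = 0
  v = 0 + (0) = 0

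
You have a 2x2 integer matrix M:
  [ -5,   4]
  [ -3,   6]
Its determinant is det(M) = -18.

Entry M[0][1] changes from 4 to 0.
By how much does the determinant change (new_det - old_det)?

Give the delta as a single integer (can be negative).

Cofactor C_01 = 3
Entry delta = 0 - 4 = -4
Det delta = entry_delta * cofactor = -4 * 3 = -12

Answer: -12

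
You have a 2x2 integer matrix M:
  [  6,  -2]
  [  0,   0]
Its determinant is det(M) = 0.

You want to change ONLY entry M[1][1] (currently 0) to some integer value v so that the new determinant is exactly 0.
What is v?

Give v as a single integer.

det is linear in entry M[1][1]: det = old_det + (v - 0) * C_11
Cofactor C_11 = 6
Want det = 0: 0 + (v - 0) * 6 = 0
  (v - 0) = 0 / 6 = 0
  v = 0 + (0) = 0

Answer: 0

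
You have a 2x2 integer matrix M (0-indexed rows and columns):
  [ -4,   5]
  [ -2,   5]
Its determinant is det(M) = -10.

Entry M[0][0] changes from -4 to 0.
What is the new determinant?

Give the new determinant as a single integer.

Answer: 10

Derivation:
det is linear in row 0: changing M[0][0] by delta changes det by delta * cofactor(0,0).
Cofactor C_00 = (-1)^(0+0) * minor(0,0) = 5
Entry delta = 0 - -4 = 4
Det delta = 4 * 5 = 20
New det = -10 + 20 = 10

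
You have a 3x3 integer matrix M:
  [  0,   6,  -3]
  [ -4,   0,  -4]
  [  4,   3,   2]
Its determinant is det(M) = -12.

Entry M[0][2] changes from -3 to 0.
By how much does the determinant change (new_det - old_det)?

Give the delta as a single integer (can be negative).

Cofactor C_02 = -12
Entry delta = 0 - -3 = 3
Det delta = entry_delta * cofactor = 3 * -12 = -36

Answer: -36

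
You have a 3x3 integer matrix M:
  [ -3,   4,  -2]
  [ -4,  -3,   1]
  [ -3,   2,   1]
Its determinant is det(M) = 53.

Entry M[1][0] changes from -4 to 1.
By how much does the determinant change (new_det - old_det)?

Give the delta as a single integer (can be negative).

Answer: -40

Derivation:
Cofactor C_10 = -8
Entry delta = 1 - -4 = 5
Det delta = entry_delta * cofactor = 5 * -8 = -40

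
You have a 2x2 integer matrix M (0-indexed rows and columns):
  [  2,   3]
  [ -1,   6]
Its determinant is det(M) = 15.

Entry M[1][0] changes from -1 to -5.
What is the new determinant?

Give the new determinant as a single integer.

det is linear in row 1: changing M[1][0] by delta changes det by delta * cofactor(1,0).
Cofactor C_10 = (-1)^(1+0) * minor(1,0) = -3
Entry delta = -5 - -1 = -4
Det delta = -4 * -3 = 12
New det = 15 + 12 = 27

Answer: 27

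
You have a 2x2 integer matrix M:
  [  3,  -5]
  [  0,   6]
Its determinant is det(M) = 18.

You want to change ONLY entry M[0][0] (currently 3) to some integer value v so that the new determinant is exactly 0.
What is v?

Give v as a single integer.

det is linear in entry M[0][0]: det = old_det + (v - 3) * C_00
Cofactor C_00 = 6
Want det = 0: 18 + (v - 3) * 6 = 0
  (v - 3) = -18 / 6 = -3
  v = 3 + (-3) = 0

Answer: 0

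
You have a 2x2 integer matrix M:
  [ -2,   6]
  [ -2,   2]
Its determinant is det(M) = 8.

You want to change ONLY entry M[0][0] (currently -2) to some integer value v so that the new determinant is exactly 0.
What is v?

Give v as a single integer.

Answer: -6

Derivation:
det is linear in entry M[0][0]: det = old_det + (v - -2) * C_00
Cofactor C_00 = 2
Want det = 0: 8 + (v - -2) * 2 = 0
  (v - -2) = -8 / 2 = -4
  v = -2 + (-4) = -6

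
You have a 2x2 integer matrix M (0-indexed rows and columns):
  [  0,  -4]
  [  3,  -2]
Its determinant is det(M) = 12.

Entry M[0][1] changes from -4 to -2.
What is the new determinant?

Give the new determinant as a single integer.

Answer: 6

Derivation:
det is linear in row 0: changing M[0][1] by delta changes det by delta * cofactor(0,1).
Cofactor C_01 = (-1)^(0+1) * minor(0,1) = -3
Entry delta = -2 - -4 = 2
Det delta = 2 * -3 = -6
New det = 12 + -6 = 6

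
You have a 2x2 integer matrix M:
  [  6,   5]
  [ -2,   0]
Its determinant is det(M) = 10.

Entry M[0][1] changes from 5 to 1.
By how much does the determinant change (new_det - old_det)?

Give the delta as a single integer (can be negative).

Cofactor C_01 = 2
Entry delta = 1 - 5 = -4
Det delta = entry_delta * cofactor = -4 * 2 = -8

Answer: -8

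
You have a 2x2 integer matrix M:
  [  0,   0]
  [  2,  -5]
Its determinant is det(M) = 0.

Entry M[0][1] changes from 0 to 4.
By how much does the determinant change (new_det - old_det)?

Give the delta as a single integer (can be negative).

Cofactor C_01 = -2
Entry delta = 4 - 0 = 4
Det delta = entry_delta * cofactor = 4 * -2 = -8

Answer: -8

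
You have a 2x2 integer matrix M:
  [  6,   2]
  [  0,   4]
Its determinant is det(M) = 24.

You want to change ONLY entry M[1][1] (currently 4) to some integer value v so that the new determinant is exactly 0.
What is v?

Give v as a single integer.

Answer: 0

Derivation:
det is linear in entry M[1][1]: det = old_det + (v - 4) * C_11
Cofactor C_11 = 6
Want det = 0: 24 + (v - 4) * 6 = 0
  (v - 4) = -24 / 6 = -4
  v = 4 + (-4) = 0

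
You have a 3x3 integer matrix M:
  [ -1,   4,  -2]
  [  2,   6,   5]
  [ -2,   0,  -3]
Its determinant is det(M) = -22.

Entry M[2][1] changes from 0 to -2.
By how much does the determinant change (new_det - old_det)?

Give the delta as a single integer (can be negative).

Answer: -2

Derivation:
Cofactor C_21 = 1
Entry delta = -2 - 0 = -2
Det delta = entry_delta * cofactor = -2 * 1 = -2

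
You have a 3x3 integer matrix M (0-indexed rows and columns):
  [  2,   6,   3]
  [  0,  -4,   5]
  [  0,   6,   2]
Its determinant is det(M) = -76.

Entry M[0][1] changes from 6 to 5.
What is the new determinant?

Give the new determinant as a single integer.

Answer: -76

Derivation:
det is linear in row 0: changing M[0][1] by delta changes det by delta * cofactor(0,1).
Cofactor C_01 = (-1)^(0+1) * minor(0,1) = 0
Entry delta = 5 - 6 = -1
Det delta = -1 * 0 = 0
New det = -76 + 0 = -76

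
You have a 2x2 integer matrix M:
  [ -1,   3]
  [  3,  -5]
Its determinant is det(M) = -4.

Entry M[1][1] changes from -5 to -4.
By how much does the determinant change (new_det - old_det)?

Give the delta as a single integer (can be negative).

Answer: -1

Derivation:
Cofactor C_11 = -1
Entry delta = -4 - -5 = 1
Det delta = entry_delta * cofactor = 1 * -1 = -1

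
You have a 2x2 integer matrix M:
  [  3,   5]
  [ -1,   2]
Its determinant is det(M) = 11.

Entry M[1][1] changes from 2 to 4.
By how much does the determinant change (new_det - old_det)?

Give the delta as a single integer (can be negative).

Answer: 6

Derivation:
Cofactor C_11 = 3
Entry delta = 4 - 2 = 2
Det delta = entry_delta * cofactor = 2 * 3 = 6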